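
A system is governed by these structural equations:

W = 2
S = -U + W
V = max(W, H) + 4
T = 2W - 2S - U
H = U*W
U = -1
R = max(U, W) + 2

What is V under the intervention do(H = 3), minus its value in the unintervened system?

Intervening sets H = 3 and removes its equation (H = U*W).
V = max(W, H) + 4  [with W=2, H=3]  = 7
Without intervention: H = U*W  [with U=-1, W=2]  = -2; V = max(W, H) + 4  [with W=2, H=-2]  = 6.
Change = 7 − 6 = 1.

1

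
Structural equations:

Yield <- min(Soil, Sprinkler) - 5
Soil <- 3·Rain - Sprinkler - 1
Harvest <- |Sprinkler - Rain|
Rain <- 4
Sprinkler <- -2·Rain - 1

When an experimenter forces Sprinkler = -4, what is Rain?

Under do(Sprinkler=-4), the mechanism Sprinkler <- -2·Rain - 1 is discarded; Sprinkler is fixed at -4.
Rain is not downstream of the intervention, so its value is determined by the original equations.

4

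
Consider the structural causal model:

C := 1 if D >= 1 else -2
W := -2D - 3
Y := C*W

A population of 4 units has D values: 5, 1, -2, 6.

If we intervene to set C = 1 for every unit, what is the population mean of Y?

Under do(C=1), C's equation is replaced by C=1 for every unit. Per-unit Y: -13, -5, 1, -15. Mean = -8.

-8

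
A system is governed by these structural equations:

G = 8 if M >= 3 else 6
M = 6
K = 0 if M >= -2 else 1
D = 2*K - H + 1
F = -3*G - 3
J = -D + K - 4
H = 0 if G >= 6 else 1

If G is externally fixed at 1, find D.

do(G=1) replaces the equation G = 8 if M >= 3 else 6 with the constant G = 1.
K = 0 if M >= -2 else 1  [with M=6]  = 0
H = 0 if G >= 6 else 1  [with G=1]  = 1
D = 2*K - H + 1  [with K=0, H=1]  = 0

0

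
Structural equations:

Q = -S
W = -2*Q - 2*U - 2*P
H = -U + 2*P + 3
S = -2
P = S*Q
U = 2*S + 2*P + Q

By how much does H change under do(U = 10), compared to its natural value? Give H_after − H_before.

-20

Intervening sets U = 10 and removes its equation (U = 2*S + 2*P + Q).
Q = -S  [with S=-2]  = 2
P = S*Q  [with S=-2, Q=2]  = -4
H = -U + 2*P + 3  [with U=10, P=-4]  = -15
Without intervention: Q = -S  [with S=-2]  = 2; P = S*Q  [with S=-2, Q=2]  = -4; U = 2*S + 2*P + Q  [with S=-2, P=-4, Q=2]  = -10; H = -U + 2*P + 3  [with U=-10, P=-4]  = 5.
Change = -15 − 5 = -20.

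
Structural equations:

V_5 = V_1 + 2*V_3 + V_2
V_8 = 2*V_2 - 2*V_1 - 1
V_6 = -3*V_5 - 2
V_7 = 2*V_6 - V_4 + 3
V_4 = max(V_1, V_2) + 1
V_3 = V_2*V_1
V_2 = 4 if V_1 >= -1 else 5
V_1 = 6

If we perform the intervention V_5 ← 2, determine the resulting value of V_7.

Under do(V_5=2), the mechanism V_5 = V_1 + 2*V_3 + V_2 is discarded; V_5 is fixed at 2.
V_2 = 4 if V_1 >= -1 else 5  [with V_1=6]  = 4
V_4 = max(V_1, V_2) + 1  [with V_1=6, V_2=4]  = 7
V_6 = -3*V_5 - 2  [with V_5=2]  = -8
V_7 = 2*V_6 - V_4 + 3  [with V_6=-8, V_4=7]  = -20

-20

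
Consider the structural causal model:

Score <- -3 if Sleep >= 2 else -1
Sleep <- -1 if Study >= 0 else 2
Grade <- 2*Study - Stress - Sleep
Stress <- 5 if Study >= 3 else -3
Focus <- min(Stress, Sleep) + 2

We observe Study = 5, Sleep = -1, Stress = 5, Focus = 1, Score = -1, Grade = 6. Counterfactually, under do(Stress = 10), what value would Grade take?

The intervention breaks the incoming arrows to Stress: Stress <- 5 if Study >= 3 else -3 no longer applies, and Stress = 10.
Sleep = -1 if Study >= 0 else 2  [with Study=5]  = -1
Grade = 2*Study - Stress - Sleep  [with Study=5, Stress=10, Sleep=-1]  = 1

1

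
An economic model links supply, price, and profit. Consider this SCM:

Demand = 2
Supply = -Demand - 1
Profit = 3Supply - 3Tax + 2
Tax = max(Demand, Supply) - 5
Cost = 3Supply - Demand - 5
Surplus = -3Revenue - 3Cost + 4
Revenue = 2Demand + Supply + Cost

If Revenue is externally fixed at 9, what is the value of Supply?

The intervention breaks the incoming arrows to Revenue: Revenue = 2Demand + Supply + Cost no longer applies, and Revenue = 9.
Since Supply is not a descendant of the intervened variable, it is unaffected.
Supply = -Demand - 1  [with Demand=2]  = -3

-3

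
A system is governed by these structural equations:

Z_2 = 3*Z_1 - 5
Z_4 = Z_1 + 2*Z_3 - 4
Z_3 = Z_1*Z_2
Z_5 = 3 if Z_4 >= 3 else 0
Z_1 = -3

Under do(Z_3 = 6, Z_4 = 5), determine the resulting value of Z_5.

3

Setting Z_3 = 6, Z_4 = 5 by intervention discards those variables' equations.
Z_5 = 3 if Z_4 >= 3 else 0  [with Z_4=5]  = 3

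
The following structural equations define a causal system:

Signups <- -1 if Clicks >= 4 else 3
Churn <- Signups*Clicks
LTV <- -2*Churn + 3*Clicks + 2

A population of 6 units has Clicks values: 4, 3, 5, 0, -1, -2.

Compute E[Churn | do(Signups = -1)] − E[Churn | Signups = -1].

3

Every unit gets Signups=-1 under the intervention. Churn values become -4, -3, -5, 0, 1, 2; E[Churn|do(Signups=-1)] = -1.5.
E[Churn|Signups=-1] averages over only the 2 units with Signups=-1 (Clicks = 4, 5): Churn = -4, -5, mean -4.5.
Difference = -1.5 − (-4.5) = 3.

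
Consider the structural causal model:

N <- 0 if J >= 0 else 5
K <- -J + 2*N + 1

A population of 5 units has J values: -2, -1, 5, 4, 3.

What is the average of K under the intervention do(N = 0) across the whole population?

-0.8

do(N=0) breaks N's dependence on J. With N=0 fixed, K across the units is 3, 2, -4, -3, -2, mean -0.8.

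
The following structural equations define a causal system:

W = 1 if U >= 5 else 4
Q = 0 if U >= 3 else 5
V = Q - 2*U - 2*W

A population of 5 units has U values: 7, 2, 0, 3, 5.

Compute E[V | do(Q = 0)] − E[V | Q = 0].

1.6

Under do(Q=0), Q's equation is replaced by Q=0 for every unit. Per-unit V: -16, -12, -8, -14, -12. Mean = -12.4.
Conditioning on Q=0 selects the 3 unit(s) with U ∈ {7, 3, 5}. Their V values: -16, -14, -12. Mean = -14.
Difference = -12.4 − (-14) = 1.6.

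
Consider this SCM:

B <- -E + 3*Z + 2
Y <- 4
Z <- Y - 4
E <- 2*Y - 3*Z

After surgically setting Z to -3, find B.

-24

Under do(Z=-3), the mechanism Z <- Y - 4 is discarded; Z is fixed at -3.
E = 2*Y - 3*Z  [with Y=4, Z=-3]  = 17
B = -E + 3*Z + 2  [with E=17, Z=-3]  = -24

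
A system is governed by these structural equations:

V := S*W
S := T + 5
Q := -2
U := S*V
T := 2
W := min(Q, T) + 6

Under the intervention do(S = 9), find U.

324

Under do(S=9), the mechanism S := T + 5 is discarded; S is fixed at 9.
W = min(Q, T) + 6  [with Q=-2, T=2]  = 4
V = S*W  [with S=9, W=4]  = 36
U = S*V  [with S=9, V=36]  = 324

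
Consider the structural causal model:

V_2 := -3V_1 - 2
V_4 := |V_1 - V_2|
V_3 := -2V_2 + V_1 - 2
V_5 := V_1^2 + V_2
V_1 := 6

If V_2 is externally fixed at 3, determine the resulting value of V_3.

-2

The intervention breaks the incoming arrows to V_2: V_2 := -3V_1 - 2 no longer applies, and V_2 = 3.
V_3 = -2V_2 + V_1 - 2  [with V_2=3, V_1=6]  = -2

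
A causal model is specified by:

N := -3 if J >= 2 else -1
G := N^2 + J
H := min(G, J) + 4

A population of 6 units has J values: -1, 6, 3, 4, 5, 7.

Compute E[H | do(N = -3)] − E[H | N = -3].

-1

do(N=-3) breaks N's dependence on J. With N=-3 fixed, H across the units is 3, 10, 7, 8, 9, 11, mean 8.
Conditioning on N=-3 selects the 5 unit(s) with J ∈ {6, 3, 4, 5, 7}. Their H values: 10, 7, 8, 9, 11. Mean = 9.
Difference = 8 − 9 = -1.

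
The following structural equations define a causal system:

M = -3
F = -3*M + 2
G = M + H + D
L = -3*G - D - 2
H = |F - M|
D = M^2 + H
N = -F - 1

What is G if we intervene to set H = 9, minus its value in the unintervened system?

do(H=9) replaces the equation H = |F - M| with the constant H = 9.
D = M^2 + H  [with M=-3, H=9]  = 18
G = M + H + D  [with M=-3, H=9, D=18]  = 24
Without intervention: F = -3*M + 2  [with M=-3]  = 11; H = |F - M|  [with F=11, M=-3]  = 14; D = M^2 + H  [with M=-3, H=14]  = 23; G = M + H + D  [with M=-3, H=14, D=23]  = 34.
Change = 24 − 34 = -10.

-10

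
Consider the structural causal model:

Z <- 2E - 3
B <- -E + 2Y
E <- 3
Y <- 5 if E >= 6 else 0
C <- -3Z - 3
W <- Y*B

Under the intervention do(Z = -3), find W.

Intervening sets Z = -3 and removes its equation (Z <- 2E - 3).
No directed path runs from Z to W, so W keeps its natural value.
Y = 5 if E >= 6 else 0  [with E=3]  = 0
B = -E + 2Y  [with E=3, Y=0]  = -3
W = Y*B  [with Y=0, B=-3]  = 0

0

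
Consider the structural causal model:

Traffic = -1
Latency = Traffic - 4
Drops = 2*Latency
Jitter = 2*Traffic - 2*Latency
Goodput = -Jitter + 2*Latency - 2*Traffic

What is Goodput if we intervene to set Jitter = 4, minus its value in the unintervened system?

4

Intervening sets Jitter = 4 and removes its equation (Jitter = 2*Traffic - 2*Latency).
Latency = Traffic - 4  [with Traffic=-1]  = -5
Goodput = -Jitter + 2*Latency - 2*Traffic  [with Jitter=4, Latency=-5, Traffic=-1]  = -12
Without intervention: Latency = Traffic - 4  [with Traffic=-1]  = -5; Jitter = 2*Traffic - 2*Latency  [with Traffic=-1, Latency=-5]  = 8; Goodput = -Jitter + 2*Latency - 2*Traffic  [with Jitter=8, Latency=-5, Traffic=-1]  = -16.
Change = -12 − (-16) = 4.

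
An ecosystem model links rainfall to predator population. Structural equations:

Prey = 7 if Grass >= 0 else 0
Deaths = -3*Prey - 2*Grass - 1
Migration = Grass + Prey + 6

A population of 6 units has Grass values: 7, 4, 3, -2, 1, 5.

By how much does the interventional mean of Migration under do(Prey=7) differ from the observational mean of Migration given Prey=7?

Every unit gets Prey=7 under the intervention. Migration values become 20, 17, 16, 11, 14, 18; E[Migration|do(Prey=7)] = 16.
Conditioning on Prey=7 selects the 5 unit(s) with Grass ∈ {7, 4, 3, 1, 5}. Their Migration values: 20, 17, 16, 14, 18. Mean = 17.
Difference = 16 − 17 = -1.

-1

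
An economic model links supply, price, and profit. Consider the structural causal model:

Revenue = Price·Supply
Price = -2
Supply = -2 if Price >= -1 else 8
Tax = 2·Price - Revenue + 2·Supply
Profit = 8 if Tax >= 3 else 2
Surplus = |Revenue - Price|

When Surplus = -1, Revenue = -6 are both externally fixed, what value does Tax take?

Under do(Surplus = -1, Revenue = -6), each intervened variable's structural equation is replaced by its fixed value.
Supply = -2 if Price >= -1 else 8  [with Price=-2]  = 8
Tax = 2·Price - Revenue + 2·Supply  [with Price=-2, Revenue=-6, Supply=8]  = 18

18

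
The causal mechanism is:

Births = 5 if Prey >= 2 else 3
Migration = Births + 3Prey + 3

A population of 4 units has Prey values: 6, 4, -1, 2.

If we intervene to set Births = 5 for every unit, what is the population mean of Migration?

Every unit gets Births=5 under the intervention. Migration values become 26, 20, 5, 14; E[Migration|do(Births=5)] = 16.25.

16.25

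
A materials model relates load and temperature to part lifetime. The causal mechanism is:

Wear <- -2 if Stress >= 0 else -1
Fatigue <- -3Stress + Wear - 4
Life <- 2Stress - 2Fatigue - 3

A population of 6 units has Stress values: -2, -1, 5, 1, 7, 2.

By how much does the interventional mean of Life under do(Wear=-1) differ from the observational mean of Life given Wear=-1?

Under do(Wear=-1), Wear's equation is replaced by Wear=-1 for every unit. Per-unit Life: -9, -1, 47, 15, 63, 23. Mean = 23.
Conditioning on Wear=-1 selects the 2 unit(s) with Stress ∈ {-2, -1}. Their Life values: -9, -1. Mean = -5.
Difference = 23 − (-5) = 28.

28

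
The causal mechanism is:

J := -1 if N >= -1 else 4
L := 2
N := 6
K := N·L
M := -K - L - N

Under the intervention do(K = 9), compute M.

The intervention breaks the incoming arrows to K: K := N·L no longer applies, and K = 9.
M = -K - L - N  [with K=9, L=2, N=6]  = -17

-17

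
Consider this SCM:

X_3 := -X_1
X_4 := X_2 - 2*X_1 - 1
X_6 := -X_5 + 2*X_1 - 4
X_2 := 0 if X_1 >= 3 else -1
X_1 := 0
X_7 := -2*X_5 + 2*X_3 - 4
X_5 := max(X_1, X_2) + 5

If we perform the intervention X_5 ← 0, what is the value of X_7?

-4

Under do(X_5=0), the mechanism X_5 := max(X_1, X_2) + 5 is discarded; X_5 is fixed at 0.
X_3 = -X_1  [with X_1=0]  = 0
X_7 = -2*X_5 + 2*X_3 - 4  [with X_5=0, X_3=0]  = -4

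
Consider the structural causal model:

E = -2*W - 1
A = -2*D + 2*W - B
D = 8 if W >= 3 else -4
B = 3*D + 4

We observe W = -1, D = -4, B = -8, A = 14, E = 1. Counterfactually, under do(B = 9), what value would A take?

-3

The intervention breaks the incoming arrows to B: B = 3*D + 4 no longer applies, and B = 9.
D = 8 if W >= 3 else -4  [with W=-1]  = -4
A = -2*D + 2*W - B  [with D=-4, W=-1, B=9]  = -3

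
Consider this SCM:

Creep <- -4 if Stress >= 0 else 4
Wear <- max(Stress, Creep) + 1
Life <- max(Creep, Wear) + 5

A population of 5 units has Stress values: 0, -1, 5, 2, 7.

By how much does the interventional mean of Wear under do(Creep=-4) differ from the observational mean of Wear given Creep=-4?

Every unit gets Creep=-4 under the intervention. Wear values become 1, 0, 6, 3, 8; E[Wear|do(Creep=-4)] = 3.6.
E[Wear|Creep=-4] averages over only the 4 units with Creep=-4 (Stress = 0, 5, 2, 7): Wear = 1, 6, 3, 8, mean 4.5.
Difference = 3.6 − 4.5 = -0.9.

-0.9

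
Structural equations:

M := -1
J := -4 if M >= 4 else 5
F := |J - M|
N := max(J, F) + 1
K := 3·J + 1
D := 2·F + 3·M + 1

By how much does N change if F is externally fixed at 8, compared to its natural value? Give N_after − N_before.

2

The intervention breaks the incoming arrows to F: F := |J - M| no longer applies, and F = 8.
J = -4 if M >= 4 else 5  [with M=-1]  = 5
N = max(J, F) + 1  [with J=5, F=8]  = 9
Without intervention: J = -4 if M >= 4 else 5  [with M=-1]  = 5; F = |J - M|  [with J=5, M=-1]  = 6; N = max(J, F) + 1  [with J=5, F=6]  = 7.
Change = 9 − 7 = 2.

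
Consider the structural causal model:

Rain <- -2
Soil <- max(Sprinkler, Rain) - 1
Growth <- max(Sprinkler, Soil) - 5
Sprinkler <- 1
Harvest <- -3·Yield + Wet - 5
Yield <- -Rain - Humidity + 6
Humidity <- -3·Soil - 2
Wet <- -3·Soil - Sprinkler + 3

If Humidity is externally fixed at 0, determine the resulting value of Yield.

Intervening sets Humidity = 0 and removes its equation (Humidity <- -3·Soil - 2).
Yield = -Rain - Humidity + 6  [with Rain=-2, Humidity=0]  = 8

8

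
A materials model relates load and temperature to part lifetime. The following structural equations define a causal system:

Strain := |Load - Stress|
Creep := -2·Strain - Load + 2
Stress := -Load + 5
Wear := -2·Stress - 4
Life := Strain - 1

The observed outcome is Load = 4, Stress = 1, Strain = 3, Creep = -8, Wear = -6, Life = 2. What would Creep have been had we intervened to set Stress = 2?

Under do(Stress=2), the mechanism Stress := -Load + 5 is discarded; Stress is fixed at 2.
Strain = |Load - Stress|  [with Load=4, Stress=2]  = 2
Creep = -2·Strain - Load + 2  [with Strain=2, Load=4]  = -6

-6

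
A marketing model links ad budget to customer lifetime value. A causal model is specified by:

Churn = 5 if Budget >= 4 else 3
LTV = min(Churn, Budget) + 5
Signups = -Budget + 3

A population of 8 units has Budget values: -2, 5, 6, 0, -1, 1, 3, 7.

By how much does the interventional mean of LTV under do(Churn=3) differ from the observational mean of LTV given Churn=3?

1.05

Under do(Churn=3), Churn's equation is replaced by Churn=3 for every unit. Per-unit LTV: 3, 8, 8, 5, 4, 6, 8, 8. Mean = 6.25.
Conditioning on Churn=3 selects the 5 unit(s) with Budget ∈ {-2, 0, -1, 1, 3}. Their LTV values: 3, 5, 4, 6, 8. Mean = 5.2.
Difference = 6.25 − 5.2 = 1.05.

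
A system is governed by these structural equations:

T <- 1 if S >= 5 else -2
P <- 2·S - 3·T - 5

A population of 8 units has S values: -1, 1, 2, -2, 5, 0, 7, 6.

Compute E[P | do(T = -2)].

5.5

The intervention sets T=-2 in all 8 units regardless of S. Recomputing P per unit gives -1, 3, 5, -3, 11, 1, 15, 13; average 5.5.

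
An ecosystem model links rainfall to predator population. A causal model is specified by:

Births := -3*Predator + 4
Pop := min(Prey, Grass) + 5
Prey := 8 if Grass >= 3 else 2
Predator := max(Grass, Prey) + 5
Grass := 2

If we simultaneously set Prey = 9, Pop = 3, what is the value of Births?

-38

The joint intervention fixes Prey = 9, Pop = 3, removing each variable's own equation.
Predator = max(Grass, Prey) + 5  [with Grass=2, Prey=9]  = 14
Births = -3*Predator + 4  [with Predator=14]  = -38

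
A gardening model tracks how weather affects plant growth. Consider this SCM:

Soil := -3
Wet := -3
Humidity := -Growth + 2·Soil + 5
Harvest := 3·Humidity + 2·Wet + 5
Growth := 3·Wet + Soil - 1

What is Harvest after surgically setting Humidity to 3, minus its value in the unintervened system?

Intervening sets Humidity = 3 and removes its equation (Humidity := -Growth + 2·Soil + 5).
Harvest = 3·Humidity + 2·Wet + 5  [with Humidity=3, Wet=-3]  = 8
Without intervention: Growth = 3·Wet + Soil - 1  [with Wet=-3, Soil=-3]  = -13; Humidity = -Growth + 2·Soil + 5  [with Growth=-13, Soil=-3]  = 12; Harvest = 3·Humidity + 2·Wet + 5  [with Humidity=12, Wet=-3]  = 35.
Change = 8 − 35 = -27.

-27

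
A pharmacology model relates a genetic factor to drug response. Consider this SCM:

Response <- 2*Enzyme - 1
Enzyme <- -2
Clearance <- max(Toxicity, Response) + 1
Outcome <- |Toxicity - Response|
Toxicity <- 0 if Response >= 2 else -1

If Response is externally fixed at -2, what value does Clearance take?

0

Under do(Response=-2), the mechanism Response <- 2*Enzyme - 1 is discarded; Response is fixed at -2.
Toxicity = 0 if Response >= 2 else -1  [with Response=-2]  = -1
Clearance = max(Toxicity, Response) + 1  [with Toxicity=-1, Response=-2]  = 0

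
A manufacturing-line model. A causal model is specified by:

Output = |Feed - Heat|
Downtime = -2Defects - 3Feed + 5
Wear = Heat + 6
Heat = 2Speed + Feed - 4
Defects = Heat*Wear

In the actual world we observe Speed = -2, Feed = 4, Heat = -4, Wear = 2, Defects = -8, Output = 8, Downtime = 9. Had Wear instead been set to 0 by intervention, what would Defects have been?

0

Intervening sets Wear = 0 and removes its equation (Wear = Heat + 6).
Heat = 2Speed + Feed - 4  [with Speed=-2, Feed=4]  = -4
Defects = Heat*Wear  [with Heat=-4, Wear=0]  = 0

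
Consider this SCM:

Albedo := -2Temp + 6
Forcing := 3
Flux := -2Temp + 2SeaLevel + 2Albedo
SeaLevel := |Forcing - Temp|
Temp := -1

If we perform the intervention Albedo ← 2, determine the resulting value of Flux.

do(Albedo=2) replaces the equation Albedo := -2Temp + 6 with the constant Albedo = 2.
SeaLevel = |Forcing - Temp|  [with Forcing=3, Temp=-1]  = 4
Flux = -2Temp + 2SeaLevel + 2Albedo  [with Temp=-1, SeaLevel=4, Albedo=2]  = 14

14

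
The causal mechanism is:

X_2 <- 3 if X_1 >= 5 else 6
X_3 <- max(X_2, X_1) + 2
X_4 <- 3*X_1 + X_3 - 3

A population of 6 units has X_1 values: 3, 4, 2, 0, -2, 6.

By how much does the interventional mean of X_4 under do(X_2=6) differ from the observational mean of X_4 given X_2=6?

The intervention sets X_2=6 in all 6 units regardless of X_1. Recomputing X_4 per unit gives 14, 17, 11, 5, -1, 23; average 11.5.
Conditioning on X_2=6 selects the 5 unit(s) with X_1 ∈ {3, 4, 2, 0, -2}. Their X_4 values: 14, 17, 11, 5, -1. Mean = 9.2.
Difference = 11.5 − 9.2 = 2.3.

2.3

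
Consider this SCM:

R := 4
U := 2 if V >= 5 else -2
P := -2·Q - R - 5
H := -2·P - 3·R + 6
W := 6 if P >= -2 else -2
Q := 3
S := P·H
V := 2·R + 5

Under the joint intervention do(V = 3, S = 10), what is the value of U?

The joint intervention fixes V = 3, S = 10, removing each variable's own equation.
U = 2 if V >= 5 else -2  [with V=3]  = -2

-2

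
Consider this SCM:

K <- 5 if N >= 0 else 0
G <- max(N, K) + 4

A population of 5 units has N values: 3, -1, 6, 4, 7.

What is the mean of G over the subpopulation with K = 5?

Observing K=5 restricts to units where K's equation naturally yields 5: N ∈ {3, 6, 4, 7}. In that subpopulation G = 9, 10, 9, 11, mean 9.75.

9.75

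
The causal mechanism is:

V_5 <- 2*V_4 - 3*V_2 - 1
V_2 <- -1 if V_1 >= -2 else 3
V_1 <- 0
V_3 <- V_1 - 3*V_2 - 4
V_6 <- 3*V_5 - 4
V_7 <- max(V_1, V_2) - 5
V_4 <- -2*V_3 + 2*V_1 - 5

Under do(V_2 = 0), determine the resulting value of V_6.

11

Under do(V_2=0), the mechanism V_2 <- -1 if V_1 >= -2 else 3 is discarded; V_2 is fixed at 0.
V_3 = V_1 - 3*V_2 - 4  [with V_1=0, V_2=0]  = -4
V_4 = -2*V_3 + 2*V_1 - 5  [with V_3=-4, V_1=0]  = 3
V_5 = 2*V_4 - 3*V_2 - 1  [with V_4=3, V_2=0]  = 5
V_6 = 3*V_5 - 4  [with V_5=5]  = 11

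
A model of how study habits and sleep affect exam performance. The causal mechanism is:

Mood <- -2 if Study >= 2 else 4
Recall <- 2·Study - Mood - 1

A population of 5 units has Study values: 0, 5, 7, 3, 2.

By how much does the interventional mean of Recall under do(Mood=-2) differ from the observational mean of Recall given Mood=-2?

Every unit gets Mood=-2 under the intervention. Recall values become 1, 11, 15, 7, 5; E[Recall|do(Mood=-2)] = 7.8.
Observing Mood=-2 restricts to units where Mood's equation naturally yields -2: Study ∈ {5, 7, 3, 2}. In that subpopulation Recall = 11, 15, 7, 5, mean 9.5.
Difference = 7.8 − 9.5 = -1.7.

-1.7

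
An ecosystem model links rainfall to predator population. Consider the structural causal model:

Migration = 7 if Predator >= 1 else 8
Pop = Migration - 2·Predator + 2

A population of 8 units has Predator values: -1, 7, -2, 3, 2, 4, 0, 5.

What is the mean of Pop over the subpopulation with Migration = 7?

0.6

E[Pop|Migration=7] averages over only the 5 units with Migration=7 (Predator = 7, 3, 2, 4, 5): Pop = -5, 3, 5, 1, -1, mean 0.6.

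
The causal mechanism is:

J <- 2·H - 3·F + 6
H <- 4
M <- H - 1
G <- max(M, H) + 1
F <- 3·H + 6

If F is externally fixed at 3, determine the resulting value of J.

The intervention breaks the incoming arrows to F: F <- 3·H + 6 no longer applies, and F = 3.
J = 2·H - 3·F + 6  [with H=4, F=3]  = 5

5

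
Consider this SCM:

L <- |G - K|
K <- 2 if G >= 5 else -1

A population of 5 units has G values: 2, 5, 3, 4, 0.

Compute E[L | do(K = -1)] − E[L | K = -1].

Every unit gets K=-1 under the intervention. L values become 3, 6, 4, 5, 1; E[L|do(K=-1)] = 3.8.
E[L|K=-1] averages over only the 4 units with K=-1 (G = 2, 3, 4, 0): L = 3, 4, 5, 1, mean 3.25.
Difference = 3.8 − 3.25 = 0.55.

0.55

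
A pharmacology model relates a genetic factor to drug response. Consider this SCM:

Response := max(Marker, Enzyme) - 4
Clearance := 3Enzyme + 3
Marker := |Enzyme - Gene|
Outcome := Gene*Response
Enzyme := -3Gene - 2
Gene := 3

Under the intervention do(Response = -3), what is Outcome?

-9

Under do(Response=-3), the mechanism Response := max(Marker, Enzyme) - 4 is discarded; Response is fixed at -3.
Outcome = Gene*Response  [with Gene=3, Response=-3]  = -9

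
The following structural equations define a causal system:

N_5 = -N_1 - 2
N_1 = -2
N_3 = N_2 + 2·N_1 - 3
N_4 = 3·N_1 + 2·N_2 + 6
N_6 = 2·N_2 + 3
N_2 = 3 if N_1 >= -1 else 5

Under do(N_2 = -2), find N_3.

-9

The intervention breaks the incoming arrows to N_2: N_2 = 3 if N_1 >= -1 else 5 no longer applies, and N_2 = -2.
N_3 = N_2 + 2·N_1 - 3  [with N_2=-2, N_1=-2]  = -9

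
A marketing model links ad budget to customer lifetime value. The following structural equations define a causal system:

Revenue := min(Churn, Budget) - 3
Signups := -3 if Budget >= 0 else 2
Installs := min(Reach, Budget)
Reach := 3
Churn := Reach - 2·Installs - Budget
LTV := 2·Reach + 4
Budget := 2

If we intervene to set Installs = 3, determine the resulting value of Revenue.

The intervention breaks the incoming arrows to Installs: Installs := min(Reach, Budget) no longer applies, and Installs = 3.
Churn = Reach - 2·Installs - Budget  [with Reach=3, Installs=3, Budget=2]  = -5
Revenue = min(Churn, Budget) - 3  [with Churn=-5, Budget=2]  = -8

-8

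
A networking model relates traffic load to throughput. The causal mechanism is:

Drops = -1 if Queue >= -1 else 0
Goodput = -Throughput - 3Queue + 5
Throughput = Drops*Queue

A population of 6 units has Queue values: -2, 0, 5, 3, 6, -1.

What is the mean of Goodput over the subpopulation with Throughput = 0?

8

E[Goodput|Throughput=0] averages over only the 2 units with Throughput=0 (Queue = -2, 0): Goodput = 11, 5, mean 8.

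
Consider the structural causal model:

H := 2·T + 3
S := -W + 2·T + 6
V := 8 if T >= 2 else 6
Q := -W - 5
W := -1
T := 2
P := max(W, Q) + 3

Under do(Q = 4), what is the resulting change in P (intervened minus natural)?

5

The intervention breaks the incoming arrows to Q: Q := -W - 5 no longer applies, and Q = 4.
P = max(W, Q) + 3  [with W=-1, Q=4]  = 7
Without intervention: Q = -W - 5  [with W=-1]  = -4; P = max(W, Q) + 3  [with W=-1, Q=-4]  = 2.
Change = 7 − 2 = 5.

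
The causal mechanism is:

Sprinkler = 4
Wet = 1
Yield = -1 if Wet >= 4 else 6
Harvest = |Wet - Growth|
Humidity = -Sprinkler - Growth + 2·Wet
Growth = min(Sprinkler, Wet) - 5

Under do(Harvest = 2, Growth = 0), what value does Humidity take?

-2

Under do(Harvest = 2, Growth = 0), each intervened variable's structural equation is replaced by its fixed value.
Humidity = -Sprinkler - Growth + 2·Wet  [with Sprinkler=4, Growth=0, Wet=1]  = -2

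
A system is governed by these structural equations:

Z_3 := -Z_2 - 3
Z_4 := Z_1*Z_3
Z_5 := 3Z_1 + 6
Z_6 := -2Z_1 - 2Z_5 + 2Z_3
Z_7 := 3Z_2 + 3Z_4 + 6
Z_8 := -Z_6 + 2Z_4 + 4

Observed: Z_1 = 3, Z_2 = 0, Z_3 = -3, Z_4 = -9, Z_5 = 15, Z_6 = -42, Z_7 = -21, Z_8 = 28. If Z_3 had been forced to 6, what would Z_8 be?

The intervention breaks the incoming arrows to Z_3: Z_3 := -Z_2 - 3 no longer applies, and Z_3 = 6.
Z_4 = Z_1*Z_3  [with Z_1=3, Z_3=6]  = 18
Z_5 = 3Z_1 + 6  [with Z_1=3]  = 15
Z_6 = -2Z_1 - 2Z_5 + 2Z_3  [with Z_1=3, Z_5=15, Z_3=6]  = -24
Z_8 = -Z_6 + 2Z_4 + 4  [with Z_6=-24, Z_4=18]  = 64

64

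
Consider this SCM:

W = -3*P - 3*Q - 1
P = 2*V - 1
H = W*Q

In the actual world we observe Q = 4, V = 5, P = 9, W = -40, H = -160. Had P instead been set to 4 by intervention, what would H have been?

-100

do(P=4) replaces the equation P = 2*V - 1 with the constant P = 4.
W = -3*P - 3*Q - 1  [with P=4, Q=4]  = -25
H = W*Q  [with W=-25, Q=4]  = -100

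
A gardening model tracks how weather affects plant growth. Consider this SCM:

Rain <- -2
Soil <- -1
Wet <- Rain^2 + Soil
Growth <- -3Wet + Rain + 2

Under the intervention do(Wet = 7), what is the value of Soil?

Under do(Wet=7), the mechanism Wet <- Rain^2 + Soil is discarded; Wet is fixed at 7.
Since Soil is not a descendant of the intervened variable, it is unaffected.

-1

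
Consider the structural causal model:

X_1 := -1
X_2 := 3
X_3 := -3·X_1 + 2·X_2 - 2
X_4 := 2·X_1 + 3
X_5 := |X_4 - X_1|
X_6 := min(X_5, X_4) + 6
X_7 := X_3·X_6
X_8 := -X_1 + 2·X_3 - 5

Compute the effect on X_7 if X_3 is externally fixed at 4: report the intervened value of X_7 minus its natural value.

-21

The intervention breaks the incoming arrows to X_3: X_3 := -3·X_1 + 2·X_2 - 2 no longer applies, and X_3 = 4.
X_4 = 2·X_1 + 3  [with X_1=-1]  = 1
X_5 = |X_4 - X_1|  [with X_4=1, X_1=-1]  = 2
X_6 = min(X_5, X_4) + 6  [with X_5=2, X_4=1]  = 7
X_7 = X_3·X_6  [with X_3=4, X_6=7]  = 28
Without intervention: X_3 = -3·X_1 + 2·X_2 - 2  [with X_1=-1, X_2=3]  = 7; X_4 = 2·X_1 + 3  [with X_1=-1]  = 1; X_5 = |X_4 - X_1|  [with X_4=1, X_1=-1]  = 2; X_6 = min(X_5, X_4) + 6  [with X_5=2, X_4=1]  = 7; X_7 = X_3·X_6  [with X_3=7, X_6=7]  = 49.
Change = 28 − 49 = -21.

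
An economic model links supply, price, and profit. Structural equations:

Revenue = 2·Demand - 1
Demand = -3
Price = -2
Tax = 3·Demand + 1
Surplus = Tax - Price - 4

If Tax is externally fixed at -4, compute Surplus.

-6

Intervening sets Tax = -4 and removes its equation (Tax = 3·Demand + 1).
Surplus = Tax - Price - 4  [with Tax=-4, Price=-2]  = -6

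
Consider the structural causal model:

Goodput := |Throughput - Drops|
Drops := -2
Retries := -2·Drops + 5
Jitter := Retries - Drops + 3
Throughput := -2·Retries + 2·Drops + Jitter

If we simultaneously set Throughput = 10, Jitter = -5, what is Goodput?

12

The joint intervention fixes Throughput = 10, Jitter = -5, removing each variable's own equation.
Goodput = |Throughput - Drops|  [with Throughput=10, Drops=-2]  = 12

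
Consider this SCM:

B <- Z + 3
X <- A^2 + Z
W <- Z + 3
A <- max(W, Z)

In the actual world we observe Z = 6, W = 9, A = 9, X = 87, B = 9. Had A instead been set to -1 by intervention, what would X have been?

7

The intervention breaks the incoming arrows to A: A <- max(W, Z) no longer applies, and A = -1.
X = A^2 + Z  [with A=-1, Z=6]  = 7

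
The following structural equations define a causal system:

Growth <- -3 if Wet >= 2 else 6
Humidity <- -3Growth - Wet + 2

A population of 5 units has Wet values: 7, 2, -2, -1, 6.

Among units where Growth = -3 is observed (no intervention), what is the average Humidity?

Observing Growth=-3 restricts to units where Growth's equation naturally yields -3: Wet ∈ {7, 2, 6}. In that subpopulation Humidity = 4, 9, 5, mean 6.

6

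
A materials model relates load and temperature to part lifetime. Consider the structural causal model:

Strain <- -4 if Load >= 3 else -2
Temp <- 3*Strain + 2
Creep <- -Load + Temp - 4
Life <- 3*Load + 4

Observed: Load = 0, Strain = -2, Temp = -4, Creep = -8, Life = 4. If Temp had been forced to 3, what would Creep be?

-1

The intervention breaks the incoming arrows to Temp: Temp <- 3*Strain + 2 no longer applies, and Temp = 3.
Creep = -Load + Temp - 4  [with Load=0, Temp=3]  = -1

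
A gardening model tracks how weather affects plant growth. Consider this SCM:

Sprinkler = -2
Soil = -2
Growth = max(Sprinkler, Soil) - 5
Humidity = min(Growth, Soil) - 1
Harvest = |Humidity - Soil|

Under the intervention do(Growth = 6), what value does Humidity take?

-3

The intervention breaks the incoming arrows to Growth: Growth = max(Sprinkler, Soil) - 5 no longer applies, and Growth = 6.
Humidity = min(Growth, Soil) - 1  [with Growth=6, Soil=-2]  = -3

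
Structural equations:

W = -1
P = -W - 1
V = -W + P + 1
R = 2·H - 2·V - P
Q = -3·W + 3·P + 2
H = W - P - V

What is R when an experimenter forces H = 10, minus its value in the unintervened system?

Intervening sets H = 10 and removes its equation (H = W - P - V).
P = -W - 1  [with W=-1]  = 0
V = -W + P + 1  [with W=-1, P=0]  = 2
R = 2·H - 2·V - P  [with H=10, V=2, P=0]  = 16
Without intervention: P = -W - 1  [with W=-1]  = 0; V = -W + P + 1  [with W=-1, P=0]  = 2; H = W - P - V  [with W=-1, P=0, V=2]  = -3; R = 2·H - 2·V - P  [with H=-3, V=2, P=0]  = -10.
Change = 16 − (-10) = 26.

26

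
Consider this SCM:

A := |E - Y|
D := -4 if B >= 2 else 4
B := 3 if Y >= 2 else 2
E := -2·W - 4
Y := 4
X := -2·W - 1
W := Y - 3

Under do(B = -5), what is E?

Under do(B=-5), the mechanism B := 3 if Y >= 2 else 2 is discarded; B is fixed at -5.
Since E is not a descendant of the intervened variable, it is unaffected.
W = Y - 3  [with Y=4]  = 1
E = -2·W - 4  [with W=1]  = -6

-6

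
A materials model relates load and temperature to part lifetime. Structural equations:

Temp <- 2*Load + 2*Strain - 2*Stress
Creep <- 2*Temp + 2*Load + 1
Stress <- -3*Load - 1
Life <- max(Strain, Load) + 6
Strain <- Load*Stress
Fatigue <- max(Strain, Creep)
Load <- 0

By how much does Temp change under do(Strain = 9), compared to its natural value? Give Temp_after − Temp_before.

The intervention breaks the incoming arrows to Strain: Strain <- Load*Stress no longer applies, and Strain = 9.
Stress = -3*Load - 1  [with Load=0]  = -1
Temp = 2*Load + 2*Strain - 2*Stress  [with Load=0, Strain=9, Stress=-1]  = 20
Without intervention: Stress = -3*Load - 1  [with Load=0]  = -1; Strain = Load*Stress  [with Load=0, Stress=-1]  = 0; Temp = 2*Load + 2*Strain - 2*Stress  [with Load=0, Strain=0, Stress=-1]  = 2.
Change = 20 − 2 = 18.

18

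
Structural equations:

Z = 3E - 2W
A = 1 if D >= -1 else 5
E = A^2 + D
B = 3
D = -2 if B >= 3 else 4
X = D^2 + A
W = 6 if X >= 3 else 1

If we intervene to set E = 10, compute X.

Intervening sets E = 10 and removes its equation (E = A^2 + D).
No directed path runs from E to X, so X keeps its natural value.
D = -2 if B >= 3 else 4  [with B=3]  = -2
A = 1 if D >= -1 else 5  [with D=-2]  = 5
X = D^2 + A  [with D=-2, A=5]  = 9

9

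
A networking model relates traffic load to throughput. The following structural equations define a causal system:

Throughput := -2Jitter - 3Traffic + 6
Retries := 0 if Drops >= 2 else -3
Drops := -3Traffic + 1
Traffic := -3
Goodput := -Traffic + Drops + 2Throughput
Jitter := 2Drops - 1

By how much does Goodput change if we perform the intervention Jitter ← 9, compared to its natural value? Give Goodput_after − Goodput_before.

Under do(Jitter=9), the mechanism Jitter := 2Drops - 1 is discarded; Jitter is fixed at 9.
Drops = -3Traffic + 1  [with Traffic=-3]  = 10
Throughput = -2Jitter - 3Traffic + 6  [with Jitter=9, Traffic=-3]  = -3
Goodput = -Traffic + Drops + 2Throughput  [with Traffic=-3, Drops=10, Throughput=-3]  = 7
Without intervention: Drops = -3Traffic + 1  [with Traffic=-3]  = 10; Jitter = 2Drops - 1  [with Drops=10]  = 19; Throughput = -2Jitter - 3Traffic + 6  [with Jitter=19, Traffic=-3]  = -23; Goodput = -Traffic + Drops + 2Throughput  [with Traffic=-3, Drops=10, Throughput=-23]  = -33.
Change = 7 − (-33) = 40.

40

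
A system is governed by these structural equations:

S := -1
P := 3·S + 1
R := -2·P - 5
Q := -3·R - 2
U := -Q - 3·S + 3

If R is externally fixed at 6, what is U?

26

do(R=6) replaces the equation R := -2·P - 5 with the constant R = 6.
Q = -3·R - 2  [with R=6]  = -20
U = -Q - 3·S + 3  [with Q=-20, S=-1]  = 26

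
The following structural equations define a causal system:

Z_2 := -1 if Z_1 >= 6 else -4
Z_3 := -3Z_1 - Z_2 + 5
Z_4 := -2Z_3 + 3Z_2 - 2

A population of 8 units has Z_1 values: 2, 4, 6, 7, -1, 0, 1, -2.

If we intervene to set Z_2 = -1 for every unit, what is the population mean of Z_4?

-4.25

do(Z_2=-1) breaks Z_2's dependence on Z_1. With Z_2=-1 fixed, Z_4 across the units is -5, 7, 19, 25, -23, -17, -11, -29, mean -4.25.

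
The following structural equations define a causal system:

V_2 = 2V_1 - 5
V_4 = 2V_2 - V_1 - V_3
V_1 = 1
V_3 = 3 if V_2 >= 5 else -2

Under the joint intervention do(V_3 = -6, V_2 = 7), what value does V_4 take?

The joint intervention fixes V_3 = -6, V_2 = 7, removing each variable's own equation.
V_4 = 2V_2 - V_1 - V_3  [with V_2=7, V_1=1, V_3=-6]  = 19

19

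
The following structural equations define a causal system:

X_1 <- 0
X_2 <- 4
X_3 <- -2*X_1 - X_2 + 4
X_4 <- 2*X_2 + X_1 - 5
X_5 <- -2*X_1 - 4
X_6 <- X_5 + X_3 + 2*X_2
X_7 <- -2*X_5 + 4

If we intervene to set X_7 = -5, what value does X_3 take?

Intervening sets X_7 = -5 and removes its equation (X_7 <- -2*X_5 + 4).
X_3 is not downstream of the intervention, so its value is determined by the original equations.
X_3 = -2*X_1 - X_2 + 4  [with X_1=0, X_2=4]  = 0

0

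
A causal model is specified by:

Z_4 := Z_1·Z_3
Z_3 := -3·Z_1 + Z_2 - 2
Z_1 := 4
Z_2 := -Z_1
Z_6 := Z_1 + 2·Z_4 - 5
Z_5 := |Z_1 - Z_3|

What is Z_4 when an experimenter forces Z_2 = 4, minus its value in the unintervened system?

32

Under do(Z_2=4), the mechanism Z_2 := -Z_1 is discarded; Z_2 is fixed at 4.
Z_3 = -3·Z_1 + Z_2 - 2  [with Z_1=4, Z_2=4]  = -10
Z_4 = Z_1·Z_3  [with Z_1=4, Z_3=-10]  = -40
Without intervention: Z_2 = -Z_1  [with Z_1=4]  = -4; Z_3 = -3·Z_1 + Z_2 - 2  [with Z_1=4, Z_2=-4]  = -18; Z_4 = Z_1·Z_3  [with Z_1=4, Z_3=-18]  = -72.
Change = -40 − (-72) = 32.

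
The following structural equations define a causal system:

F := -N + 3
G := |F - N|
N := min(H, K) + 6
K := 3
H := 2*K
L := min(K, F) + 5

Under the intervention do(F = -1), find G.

Under do(F=-1), the mechanism F := -N + 3 is discarded; F is fixed at -1.
H = 2*K  [with K=3]  = 6
N = min(H, K) + 6  [with H=6, K=3]  = 9
G = |F - N|  [with F=-1, N=9]  = 10

10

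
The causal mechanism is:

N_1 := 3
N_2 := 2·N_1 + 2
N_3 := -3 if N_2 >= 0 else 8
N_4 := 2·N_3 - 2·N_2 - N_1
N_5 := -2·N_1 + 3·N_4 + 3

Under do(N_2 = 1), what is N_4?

Under do(N_2=1), the mechanism N_2 := 2·N_1 + 2 is discarded; N_2 is fixed at 1.
N_3 = -3 if N_2 >= 0 else 8  [with N_2=1]  = -3
N_4 = 2·N_3 - 2·N_2 - N_1  [with N_3=-3, N_2=1, N_1=3]  = -11

-11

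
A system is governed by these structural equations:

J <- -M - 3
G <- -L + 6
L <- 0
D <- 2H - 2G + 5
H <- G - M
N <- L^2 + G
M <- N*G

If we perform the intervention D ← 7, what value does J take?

-39

The intervention breaks the incoming arrows to D: D <- 2H - 2G + 5 no longer applies, and D = 7.
J is not downstream of the intervention, so its value is determined by the original equations.
G = -L + 6  [with L=0]  = 6
N = L^2 + G  [with L=0, G=6]  = 6
M = N*G  [with N=6, G=6]  = 36
J = -M - 3  [with M=36]  = -39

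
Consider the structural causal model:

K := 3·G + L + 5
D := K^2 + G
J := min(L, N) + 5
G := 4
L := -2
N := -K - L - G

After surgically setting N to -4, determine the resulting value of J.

1

Intervening sets N = -4 and removes its equation (N := -K - L - G).
J = min(L, N) + 5  [with L=-2, N=-4]  = 1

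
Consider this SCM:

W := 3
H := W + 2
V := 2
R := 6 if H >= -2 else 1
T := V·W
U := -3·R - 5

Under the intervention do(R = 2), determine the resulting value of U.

The intervention breaks the incoming arrows to R: R := 6 if H >= -2 else 1 no longer applies, and R = 2.
U = -3·R - 5  [with R=2]  = -11

-11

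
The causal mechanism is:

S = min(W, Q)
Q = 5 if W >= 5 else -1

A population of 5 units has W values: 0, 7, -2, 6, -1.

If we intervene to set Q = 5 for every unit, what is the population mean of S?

Under do(Q=5), Q's equation is replaced by Q=5 for every unit. Per-unit S: 0, 5, -2, 5, -1. Mean = 1.4.

1.4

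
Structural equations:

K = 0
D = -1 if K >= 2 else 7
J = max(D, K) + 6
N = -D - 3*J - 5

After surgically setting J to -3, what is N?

-3

The intervention breaks the incoming arrows to J: J = max(D, K) + 6 no longer applies, and J = -3.
D = -1 if K >= 2 else 7  [with K=0]  = 7
N = -D - 3*J - 5  [with D=7, J=-3]  = -3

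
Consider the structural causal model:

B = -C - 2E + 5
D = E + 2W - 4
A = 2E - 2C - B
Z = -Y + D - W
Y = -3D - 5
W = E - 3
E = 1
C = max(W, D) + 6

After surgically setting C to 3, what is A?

-4

Under do(C=3), the mechanism C = max(W, D) + 6 is discarded; C is fixed at 3.
B = -C - 2E + 5  [with C=3, E=1]  = 0
A = 2E - 2C - B  [with E=1, C=3, B=0]  = -4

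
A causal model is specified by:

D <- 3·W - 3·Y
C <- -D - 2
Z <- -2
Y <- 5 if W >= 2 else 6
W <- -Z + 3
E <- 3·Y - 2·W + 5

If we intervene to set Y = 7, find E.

The intervention breaks the incoming arrows to Y: Y <- 5 if W >= 2 else 6 no longer applies, and Y = 7.
W = -Z + 3  [with Z=-2]  = 5
E = 3·Y - 2·W + 5  [with Y=7, W=5]  = 16

16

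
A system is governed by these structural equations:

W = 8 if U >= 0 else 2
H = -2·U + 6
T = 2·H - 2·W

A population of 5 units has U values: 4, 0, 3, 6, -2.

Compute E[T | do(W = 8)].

Under do(W=8), W's equation is replaced by W=8 for every unit. Per-unit T: -20, -4, -16, -28, 4. Mean = -12.8.

-12.8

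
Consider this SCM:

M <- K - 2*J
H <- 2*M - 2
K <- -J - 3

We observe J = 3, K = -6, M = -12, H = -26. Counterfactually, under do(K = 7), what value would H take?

Under do(K=7), the mechanism K <- -J - 3 is discarded; K is fixed at 7.
M = K - 2*J  [with K=7, J=3]  = 1
H = 2*M - 2  [with M=1]  = 0

0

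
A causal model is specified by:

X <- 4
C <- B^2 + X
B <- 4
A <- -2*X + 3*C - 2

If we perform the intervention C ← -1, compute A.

The intervention breaks the incoming arrows to C: C <- B^2 + X no longer applies, and C = -1.
A = -2*X + 3*C - 2  [with X=4, C=-1]  = -13

-13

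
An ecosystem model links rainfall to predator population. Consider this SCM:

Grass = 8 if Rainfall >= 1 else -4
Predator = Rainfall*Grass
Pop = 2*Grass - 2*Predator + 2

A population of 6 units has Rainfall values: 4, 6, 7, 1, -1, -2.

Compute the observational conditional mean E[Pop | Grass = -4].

-18

E[Pop|Grass=-4] averages over only the 2 units with Grass=-4 (Rainfall = -1, -2): Pop = -14, -22, mean -18.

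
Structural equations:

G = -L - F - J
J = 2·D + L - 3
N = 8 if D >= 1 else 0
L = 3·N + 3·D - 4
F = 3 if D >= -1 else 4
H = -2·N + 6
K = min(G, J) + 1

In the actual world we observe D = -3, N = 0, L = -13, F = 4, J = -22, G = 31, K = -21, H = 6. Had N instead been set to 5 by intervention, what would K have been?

-6

Under do(N=5), the mechanism N = 8 if D >= 1 else 0 is discarded; N is fixed at 5.
L = 3·N + 3·D - 4  [with N=5, D=-3]  = 2
F = 3 if D >= -1 else 4  [with D=-3]  = 4
J = 2·D + L - 3  [with D=-3, L=2]  = -7
G = -L - F - J  [with L=2, F=4, J=-7]  = 1
K = min(G, J) + 1  [with G=1, J=-7]  = -6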